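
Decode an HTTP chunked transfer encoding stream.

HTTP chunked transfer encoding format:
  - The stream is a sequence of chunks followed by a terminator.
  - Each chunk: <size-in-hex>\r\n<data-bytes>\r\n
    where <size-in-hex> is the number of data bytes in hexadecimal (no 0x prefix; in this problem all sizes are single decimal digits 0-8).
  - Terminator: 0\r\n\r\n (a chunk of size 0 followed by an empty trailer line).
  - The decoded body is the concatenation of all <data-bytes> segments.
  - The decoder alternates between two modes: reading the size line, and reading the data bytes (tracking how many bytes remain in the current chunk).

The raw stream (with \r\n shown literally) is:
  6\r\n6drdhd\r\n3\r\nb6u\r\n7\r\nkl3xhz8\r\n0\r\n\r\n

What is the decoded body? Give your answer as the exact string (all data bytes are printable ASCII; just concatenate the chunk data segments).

Answer: 6drdhdb6ukl3xhz8

Derivation:
Chunk 1: stream[0..1]='6' size=0x6=6, data at stream[3..9]='6drdhd' -> body[0..6], body so far='6drdhd'
Chunk 2: stream[11..12]='3' size=0x3=3, data at stream[14..17]='b6u' -> body[6..9], body so far='6drdhdb6u'
Chunk 3: stream[19..20]='7' size=0x7=7, data at stream[22..29]='kl3xhz8' -> body[9..16], body so far='6drdhdb6ukl3xhz8'
Chunk 4: stream[31..32]='0' size=0 (terminator). Final body='6drdhdb6ukl3xhz8' (16 bytes)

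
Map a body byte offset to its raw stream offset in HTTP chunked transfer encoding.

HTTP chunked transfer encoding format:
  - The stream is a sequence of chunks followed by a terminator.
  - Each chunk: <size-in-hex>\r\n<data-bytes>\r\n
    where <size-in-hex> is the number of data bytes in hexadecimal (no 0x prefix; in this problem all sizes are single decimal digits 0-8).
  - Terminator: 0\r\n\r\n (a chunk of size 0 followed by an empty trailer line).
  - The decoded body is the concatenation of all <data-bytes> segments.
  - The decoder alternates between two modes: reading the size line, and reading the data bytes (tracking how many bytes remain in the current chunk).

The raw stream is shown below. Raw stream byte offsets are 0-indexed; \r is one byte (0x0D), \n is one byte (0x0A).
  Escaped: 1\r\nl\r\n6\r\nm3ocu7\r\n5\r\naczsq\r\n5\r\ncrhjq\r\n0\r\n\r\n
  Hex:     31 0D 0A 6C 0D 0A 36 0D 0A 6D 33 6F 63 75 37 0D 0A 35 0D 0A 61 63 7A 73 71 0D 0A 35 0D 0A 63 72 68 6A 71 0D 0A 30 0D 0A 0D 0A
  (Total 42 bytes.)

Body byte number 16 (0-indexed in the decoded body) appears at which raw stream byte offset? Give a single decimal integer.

Answer: 34

Derivation:
Chunk 1: stream[0..1]='1' size=0x1=1, data at stream[3..4]='l' -> body[0..1], body so far='l'
Chunk 2: stream[6..7]='6' size=0x6=6, data at stream[9..15]='m3ocu7' -> body[1..7], body so far='lm3ocu7'
Chunk 3: stream[17..18]='5' size=0x5=5, data at stream[20..25]='aczsq' -> body[7..12], body so far='lm3ocu7aczsq'
Chunk 4: stream[27..28]='5' size=0x5=5, data at stream[30..35]='crhjq' -> body[12..17], body so far='lm3ocu7aczsqcrhjq'
Chunk 5: stream[37..38]='0' size=0 (terminator). Final body='lm3ocu7aczsqcrhjq' (17 bytes)
Body byte 16 at stream offset 34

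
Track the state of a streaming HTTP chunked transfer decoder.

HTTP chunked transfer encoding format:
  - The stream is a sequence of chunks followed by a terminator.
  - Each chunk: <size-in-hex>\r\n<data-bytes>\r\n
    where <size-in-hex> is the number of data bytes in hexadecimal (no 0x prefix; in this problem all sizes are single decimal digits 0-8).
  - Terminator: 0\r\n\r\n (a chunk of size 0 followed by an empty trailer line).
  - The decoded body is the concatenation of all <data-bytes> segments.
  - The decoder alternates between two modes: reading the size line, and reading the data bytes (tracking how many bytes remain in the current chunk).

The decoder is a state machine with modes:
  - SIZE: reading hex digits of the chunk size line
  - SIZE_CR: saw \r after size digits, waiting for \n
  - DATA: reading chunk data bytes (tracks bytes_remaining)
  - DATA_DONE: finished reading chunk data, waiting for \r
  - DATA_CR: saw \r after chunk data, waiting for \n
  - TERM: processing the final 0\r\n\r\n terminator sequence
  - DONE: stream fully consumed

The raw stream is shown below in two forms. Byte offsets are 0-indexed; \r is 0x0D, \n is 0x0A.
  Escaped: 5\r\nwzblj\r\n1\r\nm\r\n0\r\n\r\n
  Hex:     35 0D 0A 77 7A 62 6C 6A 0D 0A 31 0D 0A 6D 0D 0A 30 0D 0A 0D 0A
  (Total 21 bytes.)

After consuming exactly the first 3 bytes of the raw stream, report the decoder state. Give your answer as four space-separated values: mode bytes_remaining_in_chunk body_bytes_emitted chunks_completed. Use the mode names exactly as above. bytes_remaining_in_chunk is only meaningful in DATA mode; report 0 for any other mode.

Byte 0 = '5': mode=SIZE remaining=0 emitted=0 chunks_done=0
Byte 1 = 0x0D: mode=SIZE_CR remaining=0 emitted=0 chunks_done=0
Byte 2 = 0x0A: mode=DATA remaining=5 emitted=0 chunks_done=0

Answer: DATA 5 0 0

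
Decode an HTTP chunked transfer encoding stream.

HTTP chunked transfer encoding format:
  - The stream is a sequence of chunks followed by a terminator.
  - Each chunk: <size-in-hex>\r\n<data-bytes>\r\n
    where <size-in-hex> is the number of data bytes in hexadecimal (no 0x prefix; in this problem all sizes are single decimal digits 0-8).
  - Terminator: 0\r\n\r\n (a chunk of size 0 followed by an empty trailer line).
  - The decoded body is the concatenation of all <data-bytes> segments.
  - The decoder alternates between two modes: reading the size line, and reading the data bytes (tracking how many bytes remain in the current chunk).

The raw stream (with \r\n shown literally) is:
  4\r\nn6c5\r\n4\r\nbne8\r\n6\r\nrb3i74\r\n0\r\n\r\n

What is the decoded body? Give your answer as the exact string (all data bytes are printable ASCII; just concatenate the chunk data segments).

Chunk 1: stream[0..1]='4' size=0x4=4, data at stream[3..7]='n6c5' -> body[0..4], body so far='n6c5'
Chunk 2: stream[9..10]='4' size=0x4=4, data at stream[12..16]='bne8' -> body[4..8], body so far='n6c5bne8'
Chunk 3: stream[18..19]='6' size=0x6=6, data at stream[21..27]='rb3i74' -> body[8..14], body so far='n6c5bne8rb3i74'
Chunk 4: stream[29..30]='0' size=0 (terminator). Final body='n6c5bne8rb3i74' (14 bytes)

Answer: n6c5bne8rb3i74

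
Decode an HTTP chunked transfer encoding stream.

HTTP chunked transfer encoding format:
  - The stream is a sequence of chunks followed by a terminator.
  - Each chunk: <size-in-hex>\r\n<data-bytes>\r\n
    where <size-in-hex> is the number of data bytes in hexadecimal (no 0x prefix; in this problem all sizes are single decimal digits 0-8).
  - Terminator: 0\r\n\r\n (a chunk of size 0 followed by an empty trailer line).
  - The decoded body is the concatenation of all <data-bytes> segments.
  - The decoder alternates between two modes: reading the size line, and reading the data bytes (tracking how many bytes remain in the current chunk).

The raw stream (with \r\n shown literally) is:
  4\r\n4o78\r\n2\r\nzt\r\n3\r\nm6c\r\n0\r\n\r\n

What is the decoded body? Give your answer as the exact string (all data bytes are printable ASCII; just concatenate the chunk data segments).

Chunk 1: stream[0..1]='4' size=0x4=4, data at stream[3..7]='4o78' -> body[0..4], body so far='4o78'
Chunk 2: stream[9..10]='2' size=0x2=2, data at stream[12..14]='zt' -> body[4..6], body so far='4o78zt'
Chunk 3: stream[16..17]='3' size=0x3=3, data at stream[19..22]='m6c' -> body[6..9], body so far='4o78ztm6c'
Chunk 4: stream[24..25]='0' size=0 (terminator). Final body='4o78ztm6c' (9 bytes)

Answer: 4o78ztm6c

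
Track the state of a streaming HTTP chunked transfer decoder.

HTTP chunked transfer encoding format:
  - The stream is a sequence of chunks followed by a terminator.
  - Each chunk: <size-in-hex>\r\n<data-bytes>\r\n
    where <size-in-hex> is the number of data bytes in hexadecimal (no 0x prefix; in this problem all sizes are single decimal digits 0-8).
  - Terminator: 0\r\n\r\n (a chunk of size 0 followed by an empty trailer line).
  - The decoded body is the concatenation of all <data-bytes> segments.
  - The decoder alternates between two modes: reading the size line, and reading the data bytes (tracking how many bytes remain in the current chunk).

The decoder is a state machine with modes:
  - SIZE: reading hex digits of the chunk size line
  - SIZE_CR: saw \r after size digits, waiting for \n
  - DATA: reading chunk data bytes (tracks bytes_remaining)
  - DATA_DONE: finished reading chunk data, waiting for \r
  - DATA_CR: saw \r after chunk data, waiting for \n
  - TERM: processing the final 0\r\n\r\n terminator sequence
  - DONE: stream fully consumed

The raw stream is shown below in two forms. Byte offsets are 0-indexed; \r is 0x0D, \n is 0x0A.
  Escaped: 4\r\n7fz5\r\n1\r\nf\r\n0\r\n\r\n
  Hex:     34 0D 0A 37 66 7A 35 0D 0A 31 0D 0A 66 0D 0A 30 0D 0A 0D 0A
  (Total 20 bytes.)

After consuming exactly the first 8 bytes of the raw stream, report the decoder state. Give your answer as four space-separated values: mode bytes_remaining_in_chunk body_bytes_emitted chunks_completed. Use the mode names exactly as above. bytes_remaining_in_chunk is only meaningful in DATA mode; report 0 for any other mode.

Byte 0 = '4': mode=SIZE remaining=0 emitted=0 chunks_done=0
Byte 1 = 0x0D: mode=SIZE_CR remaining=0 emitted=0 chunks_done=0
Byte 2 = 0x0A: mode=DATA remaining=4 emitted=0 chunks_done=0
Byte 3 = '7': mode=DATA remaining=3 emitted=1 chunks_done=0
Byte 4 = 'f': mode=DATA remaining=2 emitted=2 chunks_done=0
Byte 5 = 'z': mode=DATA remaining=1 emitted=3 chunks_done=0
Byte 6 = '5': mode=DATA_DONE remaining=0 emitted=4 chunks_done=0
Byte 7 = 0x0D: mode=DATA_CR remaining=0 emitted=4 chunks_done=0

Answer: DATA_CR 0 4 0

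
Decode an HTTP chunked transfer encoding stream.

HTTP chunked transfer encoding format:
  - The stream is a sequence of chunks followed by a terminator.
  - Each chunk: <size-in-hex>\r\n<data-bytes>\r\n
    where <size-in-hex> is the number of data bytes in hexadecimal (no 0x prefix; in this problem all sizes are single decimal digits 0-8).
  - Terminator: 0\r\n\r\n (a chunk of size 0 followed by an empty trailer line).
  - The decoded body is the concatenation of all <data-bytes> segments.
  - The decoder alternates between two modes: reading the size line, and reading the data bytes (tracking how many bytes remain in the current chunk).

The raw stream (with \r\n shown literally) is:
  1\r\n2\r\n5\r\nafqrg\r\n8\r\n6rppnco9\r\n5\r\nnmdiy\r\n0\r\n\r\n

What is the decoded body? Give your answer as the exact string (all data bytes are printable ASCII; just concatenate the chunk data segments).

Chunk 1: stream[0..1]='1' size=0x1=1, data at stream[3..4]='2' -> body[0..1], body so far='2'
Chunk 2: stream[6..7]='5' size=0x5=5, data at stream[9..14]='afqrg' -> body[1..6], body so far='2afqrg'
Chunk 3: stream[16..17]='8' size=0x8=8, data at stream[19..27]='6rppnco9' -> body[6..14], body so far='2afqrg6rppnco9'
Chunk 4: stream[29..30]='5' size=0x5=5, data at stream[32..37]='nmdiy' -> body[14..19], body so far='2afqrg6rppnco9nmdiy'
Chunk 5: stream[39..40]='0' size=0 (terminator). Final body='2afqrg6rppnco9nmdiy' (19 bytes)

Answer: 2afqrg6rppnco9nmdiy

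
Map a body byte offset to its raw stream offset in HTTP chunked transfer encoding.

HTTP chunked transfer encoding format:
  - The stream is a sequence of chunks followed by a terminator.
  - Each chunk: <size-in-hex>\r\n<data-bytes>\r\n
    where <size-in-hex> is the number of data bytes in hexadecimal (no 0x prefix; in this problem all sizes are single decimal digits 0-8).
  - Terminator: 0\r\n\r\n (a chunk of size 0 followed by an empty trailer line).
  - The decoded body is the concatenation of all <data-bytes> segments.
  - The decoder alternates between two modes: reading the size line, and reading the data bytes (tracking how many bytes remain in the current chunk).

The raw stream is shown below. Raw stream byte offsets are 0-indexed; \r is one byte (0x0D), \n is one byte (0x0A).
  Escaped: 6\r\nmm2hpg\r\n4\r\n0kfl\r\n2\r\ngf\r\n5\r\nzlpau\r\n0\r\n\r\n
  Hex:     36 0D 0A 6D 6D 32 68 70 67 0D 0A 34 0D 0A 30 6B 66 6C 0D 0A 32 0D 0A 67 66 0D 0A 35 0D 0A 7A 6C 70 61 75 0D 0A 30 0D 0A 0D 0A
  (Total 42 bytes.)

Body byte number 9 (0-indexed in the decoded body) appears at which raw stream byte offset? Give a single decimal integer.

Answer: 17

Derivation:
Chunk 1: stream[0..1]='6' size=0x6=6, data at stream[3..9]='mm2hpg' -> body[0..6], body so far='mm2hpg'
Chunk 2: stream[11..12]='4' size=0x4=4, data at stream[14..18]='0kfl' -> body[6..10], body so far='mm2hpg0kfl'
Chunk 3: stream[20..21]='2' size=0x2=2, data at stream[23..25]='gf' -> body[10..12], body so far='mm2hpg0kflgf'
Chunk 4: stream[27..28]='5' size=0x5=5, data at stream[30..35]='zlpau' -> body[12..17], body so far='mm2hpg0kflgfzlpau'
Chunk 5: stream[37..38]='0' size=0 (terminator). Final body='mm2hpg0kflgfzlpau' (17 bytes)
Body byte 9 at stream offset 17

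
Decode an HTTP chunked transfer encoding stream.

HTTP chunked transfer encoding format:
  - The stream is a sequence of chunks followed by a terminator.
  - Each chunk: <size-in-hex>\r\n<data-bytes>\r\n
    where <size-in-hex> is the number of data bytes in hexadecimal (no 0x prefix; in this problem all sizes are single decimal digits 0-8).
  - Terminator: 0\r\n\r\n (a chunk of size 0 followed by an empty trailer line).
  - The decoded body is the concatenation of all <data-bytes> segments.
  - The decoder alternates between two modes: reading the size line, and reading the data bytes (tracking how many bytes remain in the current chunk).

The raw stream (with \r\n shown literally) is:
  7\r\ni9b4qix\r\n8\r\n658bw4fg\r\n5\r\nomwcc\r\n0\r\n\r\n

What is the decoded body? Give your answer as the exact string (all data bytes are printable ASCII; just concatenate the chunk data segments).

Chunk 1: stream[0..1]='7' size=0x7=7, data at stream[3..10]='i9b4qix' -> body[0..7], body so far='i9b4qix'
Chunk 2: stream[12..13]='8' size=0x8=8, data at stream[15..23]='658bw4fg' -> body[7..15], body so far='i9b4qix658bw4fg'
Chunk 3: stream[25..26]='5' size=0x5=5, data at stream[28..33]='omwcc' -> body[15..20], body so far='i9b4qix658bw4fgomwcc'
Chunk 4: stream[35..36]='0' size=0 (terminator). Final body='i9b4qix658bw4fgomwcc' (20 bytes)

Answer: i9b4qix658bw4fgomwcc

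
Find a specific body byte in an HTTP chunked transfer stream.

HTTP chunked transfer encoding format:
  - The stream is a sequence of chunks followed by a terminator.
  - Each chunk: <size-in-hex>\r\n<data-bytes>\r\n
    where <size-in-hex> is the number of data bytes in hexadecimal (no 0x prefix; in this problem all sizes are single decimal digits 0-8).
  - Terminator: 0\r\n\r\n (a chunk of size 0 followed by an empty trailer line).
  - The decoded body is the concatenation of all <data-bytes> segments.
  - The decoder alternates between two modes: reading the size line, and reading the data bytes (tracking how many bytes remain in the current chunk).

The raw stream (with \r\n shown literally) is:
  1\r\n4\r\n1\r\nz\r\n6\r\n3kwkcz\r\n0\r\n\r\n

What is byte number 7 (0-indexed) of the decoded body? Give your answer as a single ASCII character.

Chunk 1: stream[0..1]='1' size=0x1=1, data at stream[3..4]='4' -> body[0..1], body so far='4'
Chunk 2: stream[6..7]='1' size=0x1=1, data at stream[9..10]='z' -> body[1..2], body so far='4z'
Chunk 3: stream[12..13]='6' size=0x6=6, data at stream[15..21]='3kwkcz' -> body[2..8], body so far='4z3kwkcz'
Chunk 4: stream[23..24]='0' size=0 (terminator). Final body='4z3kwkcz' (8 bytes)
Body byte 7 = 'z'

Answer: z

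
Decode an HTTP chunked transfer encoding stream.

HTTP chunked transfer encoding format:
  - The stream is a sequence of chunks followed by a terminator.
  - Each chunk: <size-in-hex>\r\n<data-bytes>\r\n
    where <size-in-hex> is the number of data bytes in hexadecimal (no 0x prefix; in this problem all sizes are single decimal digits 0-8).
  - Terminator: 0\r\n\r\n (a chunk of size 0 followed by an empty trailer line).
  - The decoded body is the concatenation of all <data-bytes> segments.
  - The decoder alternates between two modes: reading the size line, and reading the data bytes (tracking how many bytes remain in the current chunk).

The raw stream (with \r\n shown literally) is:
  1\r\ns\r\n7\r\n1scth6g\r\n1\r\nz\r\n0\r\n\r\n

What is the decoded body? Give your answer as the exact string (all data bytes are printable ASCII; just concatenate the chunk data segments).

Answer: s1scth6gz

Derivation:
Chunk 1: stream[0..1]='1' size=0x1=1, data at stream[3..4]='s' -> body[0..1], body so far='s'
Chunk 2: stream[6..7]='7' size=0x7=7, data at stream[9..16]='1scth6g' -> body[1..8], body so far='s1scth6g'
Chunk 3: stream[18..19]='1' size=0x1=1, data at stream[21..22]='z' -> body[8..9], body so far='s1scth6gz'
Chunk 4: stream[24..25]='0' size=0 (terminator). Final body='s1scth6gz' (9 bytes)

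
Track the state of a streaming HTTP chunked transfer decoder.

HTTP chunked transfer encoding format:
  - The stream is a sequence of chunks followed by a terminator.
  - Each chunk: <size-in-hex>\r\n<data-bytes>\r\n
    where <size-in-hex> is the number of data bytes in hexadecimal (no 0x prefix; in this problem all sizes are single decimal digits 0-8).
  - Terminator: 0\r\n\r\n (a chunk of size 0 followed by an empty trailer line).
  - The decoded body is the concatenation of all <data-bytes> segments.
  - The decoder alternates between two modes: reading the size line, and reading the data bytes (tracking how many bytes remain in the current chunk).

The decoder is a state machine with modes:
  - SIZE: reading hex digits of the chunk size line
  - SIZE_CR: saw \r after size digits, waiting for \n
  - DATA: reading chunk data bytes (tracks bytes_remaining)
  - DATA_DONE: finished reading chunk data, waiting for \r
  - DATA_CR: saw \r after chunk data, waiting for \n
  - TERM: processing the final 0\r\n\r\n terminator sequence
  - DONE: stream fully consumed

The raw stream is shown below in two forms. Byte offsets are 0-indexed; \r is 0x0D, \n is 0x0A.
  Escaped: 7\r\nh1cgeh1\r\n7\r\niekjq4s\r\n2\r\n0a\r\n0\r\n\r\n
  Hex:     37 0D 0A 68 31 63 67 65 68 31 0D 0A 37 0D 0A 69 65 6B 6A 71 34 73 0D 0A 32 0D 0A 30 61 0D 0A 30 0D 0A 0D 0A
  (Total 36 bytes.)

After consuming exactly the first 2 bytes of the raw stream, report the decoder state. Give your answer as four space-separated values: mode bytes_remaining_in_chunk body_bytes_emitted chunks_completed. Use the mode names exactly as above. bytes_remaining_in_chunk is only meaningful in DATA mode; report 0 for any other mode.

Answer: SIZE_CR 0 0 0

Derivation:
Byte 0 = '7': mode=SIZE remaining=0 emitted=0 chunks_done=0
Byte 1 = 0x0D: mode=SIZE_CR remaining=0 emitted=0 chunks_done=0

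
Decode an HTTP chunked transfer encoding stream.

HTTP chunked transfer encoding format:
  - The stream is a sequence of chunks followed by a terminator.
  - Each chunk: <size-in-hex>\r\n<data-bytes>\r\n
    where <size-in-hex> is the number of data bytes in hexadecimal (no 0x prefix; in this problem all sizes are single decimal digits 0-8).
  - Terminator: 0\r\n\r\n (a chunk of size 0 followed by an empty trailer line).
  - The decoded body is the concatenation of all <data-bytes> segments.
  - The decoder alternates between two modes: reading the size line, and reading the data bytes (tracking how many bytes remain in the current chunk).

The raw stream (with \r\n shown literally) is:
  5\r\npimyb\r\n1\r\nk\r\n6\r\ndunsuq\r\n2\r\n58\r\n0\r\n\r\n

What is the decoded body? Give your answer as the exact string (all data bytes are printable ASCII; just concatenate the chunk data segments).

Answer: pimybkdunsuq58

Derivation:
Chunk 1: stream[0..1]='5' size=0x5=5, data at stream[3..8]='pimyb' -> body[0..5], body so far='pimyb'
Chunk 2: stream[10..11]='1' size=0x1=1, data at stream[13..14]='k' -> body[5..6], body so far='pimybk'
Chunk 3: stream[16..17]='6' size=0x6=6, data at stream[19..25]='dunsuq' -> body[6..12], body so far='pimybkdunsuq'
Chunk 4: stream[27..28]='2' size=0x2=2, data at stream[30..32]='58' -> body[12..14], body so far='pimybkdunsuq58'
Chunk 5: stream[34..35]='0' size=0 (terminator). Final body='pimybkdunsuq58' (14 bytes)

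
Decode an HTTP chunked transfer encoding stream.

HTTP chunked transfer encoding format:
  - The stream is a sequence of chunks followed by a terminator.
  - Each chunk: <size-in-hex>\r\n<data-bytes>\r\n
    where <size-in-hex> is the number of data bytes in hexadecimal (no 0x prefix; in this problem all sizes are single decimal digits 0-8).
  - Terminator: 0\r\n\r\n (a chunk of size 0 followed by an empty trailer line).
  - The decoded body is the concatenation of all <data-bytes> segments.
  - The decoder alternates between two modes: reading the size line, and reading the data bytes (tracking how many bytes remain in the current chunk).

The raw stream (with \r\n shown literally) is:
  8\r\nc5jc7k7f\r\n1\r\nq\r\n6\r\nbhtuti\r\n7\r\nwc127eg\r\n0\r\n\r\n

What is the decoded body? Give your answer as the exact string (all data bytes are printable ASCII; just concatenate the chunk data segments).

Answer: c5jc7k7fqbhtutiwc127eg

Derivation:
Chunk 1: stream[0..1]='8' size=0x8=8, data at stream[3..11]='c5jc7k7f' -> body[0..8], body so far='c5jc7k7f'
Chunk 2: stream[13..14]='1' size=0x1=1, data at stream[16..17]='q' -> body[8..9], body so far='c5jc7k7fq'
Chunk 3: stream[19..20]='6' size=0x6=6, data at stream[22..28]='bhtuti' -> body[9..15], body so far='c5jc7k7fqbhtuti'
Chunk 4: stream[30..31]='7' size=0x7=7, data at stream[33..40]='wc127eg' -> body[15..22], body so far='c5jc7k7fqbhtutiwc127eg'
Chunk 5: stream[42..43]='0' size=0 (terminator). Final body='c5jc7k7fqbhtutiwc127eg' (22 bytes)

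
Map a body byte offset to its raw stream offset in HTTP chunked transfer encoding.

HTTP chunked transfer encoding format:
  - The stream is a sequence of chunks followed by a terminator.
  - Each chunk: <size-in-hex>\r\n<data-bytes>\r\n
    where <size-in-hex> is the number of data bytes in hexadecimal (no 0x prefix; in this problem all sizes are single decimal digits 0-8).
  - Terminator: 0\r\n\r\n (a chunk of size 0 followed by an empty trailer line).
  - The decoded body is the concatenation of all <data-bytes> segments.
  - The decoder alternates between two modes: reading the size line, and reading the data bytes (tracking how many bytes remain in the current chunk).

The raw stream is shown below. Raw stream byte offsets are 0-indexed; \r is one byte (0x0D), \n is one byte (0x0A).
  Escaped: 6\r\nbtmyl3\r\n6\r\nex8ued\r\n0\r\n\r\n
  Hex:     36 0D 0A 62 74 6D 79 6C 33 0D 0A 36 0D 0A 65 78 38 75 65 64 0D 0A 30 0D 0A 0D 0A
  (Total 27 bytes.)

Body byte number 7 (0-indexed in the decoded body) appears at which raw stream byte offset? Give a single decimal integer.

Answer: 15

Derivation:
Chunk 1: stream[0..1]='6' size=0x6=6, data at stream[3..9]='btmyl3' -> body[0..6], body so far='btmyl3'
Chunk 2: stream[11..12]='6' size=0x6=6, data at stream[14..20]='ex8ued' -> body[6..12], body so far='btmyl3ex8ued'
Chunk 3: stream[22..23]='0' size=0 (terminator). Final body='btmyl3ex8ued' (12 bytes)
Body byte 7 at stream offset 15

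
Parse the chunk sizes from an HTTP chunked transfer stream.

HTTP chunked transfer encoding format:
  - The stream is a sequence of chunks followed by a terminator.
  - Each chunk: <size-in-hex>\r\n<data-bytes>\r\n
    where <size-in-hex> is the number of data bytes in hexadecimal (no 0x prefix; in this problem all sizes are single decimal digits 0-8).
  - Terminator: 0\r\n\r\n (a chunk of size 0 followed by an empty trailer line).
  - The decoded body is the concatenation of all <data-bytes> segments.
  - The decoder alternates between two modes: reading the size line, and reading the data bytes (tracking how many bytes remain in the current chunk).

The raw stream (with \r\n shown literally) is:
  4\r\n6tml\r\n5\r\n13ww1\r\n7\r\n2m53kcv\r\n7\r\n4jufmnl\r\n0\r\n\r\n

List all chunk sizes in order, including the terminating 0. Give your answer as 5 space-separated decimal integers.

Answer: 4 5 7 7 0

Derivation:
Chunk 1: stream[0..1]='4' size=0x4=4, data at stream[3..7]='6tml' -> body[0..4], body so far='6tml'
Chunk 2: stream[9..10]='5' size=0x5=5, data at stream[12..17]='13ww1' -> body[4..9], body so far='6tml13ww1'
Chunk 3: stream[19..20]='7' size=0x7=7, data at stream[22..29]='2m53kcv' -> body[9..16], body so far='6tml13ww12m53kcv'
Chunk 4: stream[31..32]='7' size=0x7=7, data at stream[34..41]='4jufmnl' -> body[16..23], body so far='6tml13ww12m53kcv4jufmnl'
Chunk 5: stream[43..44]='0' size=0 (terminator). Final body='6tml13ww12m53kcv4jufmnl' (23 bytes)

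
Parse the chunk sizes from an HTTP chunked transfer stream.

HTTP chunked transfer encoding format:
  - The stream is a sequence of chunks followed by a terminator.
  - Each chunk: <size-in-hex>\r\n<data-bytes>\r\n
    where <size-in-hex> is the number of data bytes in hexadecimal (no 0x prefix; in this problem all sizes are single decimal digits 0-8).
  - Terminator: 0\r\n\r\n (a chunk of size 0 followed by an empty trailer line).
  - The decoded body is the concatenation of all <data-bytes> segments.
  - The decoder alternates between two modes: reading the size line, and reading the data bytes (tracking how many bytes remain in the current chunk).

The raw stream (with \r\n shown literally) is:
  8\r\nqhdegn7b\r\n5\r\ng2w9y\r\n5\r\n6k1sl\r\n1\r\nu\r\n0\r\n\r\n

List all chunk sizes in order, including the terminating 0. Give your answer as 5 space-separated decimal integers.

Answer: 8 5 5 1 0

Derivation:
Chunk 1: stream[0..1]='8' size=0x8=8, data at stream[3..11]='qhdegn7b' -> body[0..8], body so far='qhdegn7b'
Chunk 2: stream[13..14]='5' size=0x5=5, data at stream[16..21]='g2w9y' -> body[8..13], body so far='qhdegn7bg2w9y'
Chunk 3: stream[23..24]='5' size=0x5=5, data at stream[26..31]='6k1sl' -> body[13..18], body so far='qhdegn7bg2w9y6k1sl'
Chunk 4: stream[33..34]='1' size=0x1=1, data at stream[36..37]='u' -> body[18..19], body so far='qhdegn7bg2w9y6k1slu'
Chunk 5: stream[39..40]='0' size=0 (terminator). Final body='qhdegn7bg2w9y6k1slu' (19 bytes)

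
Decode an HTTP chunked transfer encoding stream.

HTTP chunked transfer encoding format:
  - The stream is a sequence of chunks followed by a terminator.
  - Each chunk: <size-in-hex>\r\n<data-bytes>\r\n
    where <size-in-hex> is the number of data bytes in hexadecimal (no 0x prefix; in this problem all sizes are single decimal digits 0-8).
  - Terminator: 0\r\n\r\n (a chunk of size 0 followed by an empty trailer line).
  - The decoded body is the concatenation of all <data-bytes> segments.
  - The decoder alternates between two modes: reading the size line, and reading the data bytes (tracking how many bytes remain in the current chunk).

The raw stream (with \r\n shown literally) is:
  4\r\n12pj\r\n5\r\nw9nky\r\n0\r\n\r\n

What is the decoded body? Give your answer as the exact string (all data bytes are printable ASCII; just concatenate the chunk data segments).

Chunk 1: stream[0..1]='4' size=0x4=4, data at stream[3..7]='12pj' -> body[0..4], body so far='12pj'
Chunk 2: stream[9..10]='5' size=0x5=5, data at stream[12..17]='w9nky' -> body[4..9], body so far='12pjw9nky'
Chunk 3: stream[19..20]='0' size=0 (terminator). Final body='12pjw9nky' (9 bytes)

Answer: 12pjw9nky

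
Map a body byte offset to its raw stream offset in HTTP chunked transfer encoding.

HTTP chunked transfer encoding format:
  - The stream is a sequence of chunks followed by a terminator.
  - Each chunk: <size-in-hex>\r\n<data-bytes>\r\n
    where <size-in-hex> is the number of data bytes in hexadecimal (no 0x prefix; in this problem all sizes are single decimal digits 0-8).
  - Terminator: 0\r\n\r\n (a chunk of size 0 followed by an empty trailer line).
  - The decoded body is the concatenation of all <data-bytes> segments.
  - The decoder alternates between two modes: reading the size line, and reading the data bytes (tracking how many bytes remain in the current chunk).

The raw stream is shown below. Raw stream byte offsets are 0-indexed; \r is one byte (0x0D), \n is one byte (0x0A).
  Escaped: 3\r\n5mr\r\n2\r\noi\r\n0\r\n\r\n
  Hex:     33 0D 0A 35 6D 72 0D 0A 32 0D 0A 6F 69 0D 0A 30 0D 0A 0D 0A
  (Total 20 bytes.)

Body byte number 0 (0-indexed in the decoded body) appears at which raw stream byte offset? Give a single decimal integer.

Chunk 1: stream[0..1]='3' size=0x3=3, data at stream[3..6]='5mr' -> body[0..3], body so far='5mr'
Chunk 2: stream[8..9]='2' size=0x2=2, data at stream[11..13]='oi' -> body[3..5], body so far='5mroi'
Chunk 3: stream[15..16]='0' size=0 (terminator). Final body='5mroi' (5 bytes)
Body byte 0 at stream offset 3

Answer: 3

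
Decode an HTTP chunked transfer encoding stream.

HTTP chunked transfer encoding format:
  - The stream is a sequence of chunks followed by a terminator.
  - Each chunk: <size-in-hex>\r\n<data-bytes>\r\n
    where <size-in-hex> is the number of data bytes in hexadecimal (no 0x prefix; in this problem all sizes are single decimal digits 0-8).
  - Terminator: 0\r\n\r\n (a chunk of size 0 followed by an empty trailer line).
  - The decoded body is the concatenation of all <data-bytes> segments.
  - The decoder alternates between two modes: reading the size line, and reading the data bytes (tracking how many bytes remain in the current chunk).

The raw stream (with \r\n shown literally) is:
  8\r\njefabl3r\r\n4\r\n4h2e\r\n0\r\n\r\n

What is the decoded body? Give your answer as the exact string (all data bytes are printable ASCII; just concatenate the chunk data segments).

Answer: jefabl3r4h2e

Derivation:
Chunk 1: stream[0..1]='8' size=0x8=8, data at stream[3..11]='jefabl3r' -> body[0..8], body so far='jefabl3r'
Chunk 2: stream[13..14]='4' size=0x4=4, data at stream[16..20]='4h2e' -> body[8..12], body so far='jefabl3r4h2e'
Chunk 3: stream[22..23]='0' size=0 (terminator). Final body='jefabl3r4h2e' (12 bytes)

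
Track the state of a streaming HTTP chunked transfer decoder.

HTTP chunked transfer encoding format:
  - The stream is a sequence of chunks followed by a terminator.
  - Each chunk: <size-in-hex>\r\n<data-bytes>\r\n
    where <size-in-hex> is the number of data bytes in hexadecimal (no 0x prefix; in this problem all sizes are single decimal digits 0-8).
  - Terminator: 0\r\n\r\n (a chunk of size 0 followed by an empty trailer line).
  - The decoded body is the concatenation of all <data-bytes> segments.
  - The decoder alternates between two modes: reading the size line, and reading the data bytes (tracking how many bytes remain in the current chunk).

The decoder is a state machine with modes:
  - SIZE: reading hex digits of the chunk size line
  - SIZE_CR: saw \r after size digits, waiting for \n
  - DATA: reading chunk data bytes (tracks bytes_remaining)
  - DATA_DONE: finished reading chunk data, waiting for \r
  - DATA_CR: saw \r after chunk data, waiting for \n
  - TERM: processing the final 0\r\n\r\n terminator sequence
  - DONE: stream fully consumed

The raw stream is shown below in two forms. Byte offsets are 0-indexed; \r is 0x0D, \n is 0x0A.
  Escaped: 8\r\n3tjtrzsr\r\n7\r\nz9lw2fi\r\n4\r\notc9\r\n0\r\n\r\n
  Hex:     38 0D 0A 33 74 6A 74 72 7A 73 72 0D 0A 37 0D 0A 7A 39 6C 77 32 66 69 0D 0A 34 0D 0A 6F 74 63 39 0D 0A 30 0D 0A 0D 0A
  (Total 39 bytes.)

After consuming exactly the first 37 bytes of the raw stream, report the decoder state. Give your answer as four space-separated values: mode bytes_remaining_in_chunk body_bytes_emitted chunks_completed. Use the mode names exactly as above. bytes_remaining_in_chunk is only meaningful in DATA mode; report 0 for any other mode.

Byte 0 = '8': mode=SIZE remaining=0 emitted=0 chunks_done=0
Byte 1 = 0x0D: mode=SIZE_CR remaining=0 emitted=0 chunks_done=0
Byte 2 = 0x0A: mode=DATA remaining=8 emitted=0 chunks_done=0
Byte 3 = '3': mode=DATA remaining=7 emitted=1 chunks_done=0
Byte 4 = 't': mode=DATA remaining=6 emitted=2 chunks_done=0
Byte 5 = 'j': mode=DATA remaining=5 emitted=3 chunks_done=0
Byte 6 = 't': mode=DATA remaining=4 emitted=4 chunks_done=0
Byte 7 = 'r': mode=DATA remaining=3 emitted=5 chunks_done=0
Byte 8 = 'z': mode=DATA remaining=2 emitted=6 chunks_done=0
Byte 9 = 's': mode=DATA remaining=1 emitted=7 chunks_done=0
Byte 10 = 'r': mode=DATA_DONE remaining=0 emitted=8 chunks_done=0
Byte 11 = 0x0D: mode=DATA_CR remaining=0 emitted=8 chunks_done=0
Byte 12 = 0x0A: mode=SIZE remaining=0 emitted=8 chunks_done=1
Byte 13 = '7': mode=SIZE remaining=0 emitted=8 chunks_done=1
Byte 14 = 0x0D: mode=SIZE_CR remaining=0 emitted=8 chunks_done=1
Byte 15 = 0x0A: mode=DATA remaining=7 emitted=8 chunks_done=1
Byte 16 = 'z': mode=DATA remaining=6 emitted=9 chunks_done=1
Byte 17 = '9': mode=DATA remaining=5 emitted=10 chunks_done=1
Byte 18 = 'l': mode=DATA remaining=4 emitted=11 chunks_done=1
Byte 19 = 'w': mode=DATA remaining=3 emitted=12 chunks_done=1
Byte 20 = '2': mode=DATA remaining=2 emitted=13 chunks_done=1
Byte 21 = 'f': mode=DATA remaining=1 emitted=14 chunks_done=1
Byte 22 = 'i': mode=DATA_DONE remaining=0 emitted=15 chunks_done=1
Byte 23 = 0x0D: mode=DATA_CR remaining=0 emitted=15 chunks_done=1
Byte 24 = 0x0A: mode=SIZE remaining=0 emitted=15 chunks_done=2
Byte 25 = '4': mode=SIZE remaining=0 emitted=15 chunks_done=2
Byte 26 = 0x0D: mode=SIZE_CR remaining=0 emitted=15 chunks_done=2
Byte 27 = 0x0A: mode=DATA remaining=4 emitted=15 chunks_done=2
Byte 28 = 'o': mode=DATA remaining=3 emitted=16 chunks_done=2
Byte 29 = 't': mode=DATA remaining=2 emitted=17 chunks_done=2
Byte 30 = 'c': mode=DATA remaining=1 emitted=18 chunks_done=2
Byte 31 = '9': mode=DATA_DONE remaining=0 emitted=19 chunks_done=2
Byte 32 = 0x0D: mode=DATA_CR remaining=0 emitted=19 chunks_done=2
Byte 33 = 0x0A: mode=SIZE remaining=0 emitted=19 chunks_done=3
Byte 34 = '0': mode=SIZE remaining=0 emitted=19 chunks_done=3
Byte 35 = 0x0D: mode=SIZE_CR remaining=0 emitted=19 chunks_done=3
Byte 36 = 0x0A: mode=TERM remaining=0 emitted=19 chunks_done=3

Answer: TERM 0 19 3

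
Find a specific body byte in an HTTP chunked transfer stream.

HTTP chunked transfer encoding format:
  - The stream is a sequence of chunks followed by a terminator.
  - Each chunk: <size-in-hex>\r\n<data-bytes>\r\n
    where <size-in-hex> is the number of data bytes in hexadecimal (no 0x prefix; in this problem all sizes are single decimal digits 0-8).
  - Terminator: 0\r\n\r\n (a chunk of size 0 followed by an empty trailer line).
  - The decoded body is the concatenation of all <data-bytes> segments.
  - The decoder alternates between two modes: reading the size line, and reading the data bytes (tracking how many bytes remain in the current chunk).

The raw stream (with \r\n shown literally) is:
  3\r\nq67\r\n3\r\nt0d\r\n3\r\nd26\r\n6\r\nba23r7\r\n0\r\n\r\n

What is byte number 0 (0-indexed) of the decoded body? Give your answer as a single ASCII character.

Chunk 1: stream[0..1]='3' size=0x3=3, data at stream[3..6]='q67' -> body[0..3], body so far='q67'
Chunk 2: stream[8..9]='3' size=0x3=3, data at stream[11..14]='t0d' -> body[3..6], body so far='q67t0d'
Chunk 3: stream[16..17]='3' size=0x3=3, data at stream[19..22]='d26' -> body[6..9], body so far='q67t0dd26'
Chunk 4: stream[24..25]='6' size=0x6=6, data at stream[27..33]='ba23r7' -> body[9..15], body so far='q67t0dd26ba23r7'
Chunk 5: stream[35..36]='0' size=0 (terminator). Final body='q67t0dd26ba23r7' (15 bytes)
Body byte 0 = 'q'

Answer: q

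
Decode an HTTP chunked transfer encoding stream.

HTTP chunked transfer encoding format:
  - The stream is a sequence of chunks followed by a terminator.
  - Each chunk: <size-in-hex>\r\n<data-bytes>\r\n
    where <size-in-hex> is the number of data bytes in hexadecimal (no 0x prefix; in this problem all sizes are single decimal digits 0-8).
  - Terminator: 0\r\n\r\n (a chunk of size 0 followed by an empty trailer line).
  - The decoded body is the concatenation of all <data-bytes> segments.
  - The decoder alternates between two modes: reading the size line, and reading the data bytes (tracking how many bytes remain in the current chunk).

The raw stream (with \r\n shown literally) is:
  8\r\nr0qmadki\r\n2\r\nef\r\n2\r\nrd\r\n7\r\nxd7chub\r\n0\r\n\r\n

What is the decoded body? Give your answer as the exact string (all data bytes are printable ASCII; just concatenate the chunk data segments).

Answer: r0qmadkiefrdxd7chub

Derivation:
Chunk 1: stream[0..1]='8' size=0x8=8, data at stream[3..11]='r0qmadki' -> body[0..8], body so far='r0qmadki'
Chunk 2: stream[13..14]='2' size=0x2=2, data at stream[16..18]='ef' -> body[8..10], body so far='r0qmadkief'
Chunk 3: stream[20..21]='2' size=0x2=2, data at stream[23..25]='rd' -> body[10..12], body so far='r0qmadkiefrd'
Chunk 4: stream[27..28]='7' size=0x7=7, data at stream[30..37]='xd7chub' -> body[12..19], body so far='r0qmadkiefrdxd7chub'
Chunk 5: stream[39..40]='0' size=0 (terminator). Final body='r0qmadkiefrdxd7chub' (19 bytes)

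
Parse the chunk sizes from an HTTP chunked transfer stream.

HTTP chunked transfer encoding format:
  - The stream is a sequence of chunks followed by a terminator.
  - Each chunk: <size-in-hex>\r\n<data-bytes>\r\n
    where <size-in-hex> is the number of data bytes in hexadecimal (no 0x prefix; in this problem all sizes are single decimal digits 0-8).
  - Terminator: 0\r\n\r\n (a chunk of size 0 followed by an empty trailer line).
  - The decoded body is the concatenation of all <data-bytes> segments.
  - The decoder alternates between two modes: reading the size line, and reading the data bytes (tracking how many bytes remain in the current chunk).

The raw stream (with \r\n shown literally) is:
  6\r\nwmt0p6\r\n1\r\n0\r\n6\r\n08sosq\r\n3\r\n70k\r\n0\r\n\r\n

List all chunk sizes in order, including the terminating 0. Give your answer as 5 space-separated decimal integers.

Chunk 1: stream[0..1]='6' size=0x6=6, data at stream[3..9]='wmt0p6' -> body[0..6], body so far='wmt0p6'
Chunk 2: stream[11..12]='1' size=0x1=1, data at stream[14..15]='0' -> body[6..7], body so far='wmt0p60'
Chunk 3: stream[17..18]='6' size=0x6=6, data at stream[20..26]='08sosq' -> body[7..13], body so far='wmt0p6008sosq'
Chunk 4: stream[28..29]='3' size=0x3=3, data at stream[31..34]='70k' -> body[13..16], body so far='wmt0p6008sosq70k'
Chunk 5: stream[36..37]='0' size=0 (terminator). Final body='wmt0p6008sosq70k' (16 bytes)

Answer: 6 1 6 3 0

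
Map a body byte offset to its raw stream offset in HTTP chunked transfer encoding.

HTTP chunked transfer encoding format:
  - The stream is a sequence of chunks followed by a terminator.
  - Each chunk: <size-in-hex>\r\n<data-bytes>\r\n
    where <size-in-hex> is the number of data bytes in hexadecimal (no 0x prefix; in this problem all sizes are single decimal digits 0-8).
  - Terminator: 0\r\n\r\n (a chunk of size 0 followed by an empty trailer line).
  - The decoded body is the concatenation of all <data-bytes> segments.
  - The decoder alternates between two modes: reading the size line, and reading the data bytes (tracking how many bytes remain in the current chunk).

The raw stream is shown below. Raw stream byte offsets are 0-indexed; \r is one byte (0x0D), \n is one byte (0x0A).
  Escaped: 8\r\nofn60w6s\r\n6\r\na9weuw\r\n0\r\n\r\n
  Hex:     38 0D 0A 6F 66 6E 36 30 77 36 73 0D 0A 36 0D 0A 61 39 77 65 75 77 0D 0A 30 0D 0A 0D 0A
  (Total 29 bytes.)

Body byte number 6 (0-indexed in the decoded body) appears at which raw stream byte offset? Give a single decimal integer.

Chunk 1: stream[0..1]='8' size=0x8=8, data at stream[3..11]='ofn60w6s' -> body[0..8], body so far='ofn60w6s'
Chunk 2: stream[13..14]='6' size=0x6=6, data at stream[16..22]='a9weuw' -> body[8..14], body so far='ofn60w6sa9weuw'
Chunk 3: stream[24..25]='0' size=0 (terminator). Final body='ofn60w6sa9weuw' (14 bytes)
Body byte 6 at stream offset 9

Answer: 9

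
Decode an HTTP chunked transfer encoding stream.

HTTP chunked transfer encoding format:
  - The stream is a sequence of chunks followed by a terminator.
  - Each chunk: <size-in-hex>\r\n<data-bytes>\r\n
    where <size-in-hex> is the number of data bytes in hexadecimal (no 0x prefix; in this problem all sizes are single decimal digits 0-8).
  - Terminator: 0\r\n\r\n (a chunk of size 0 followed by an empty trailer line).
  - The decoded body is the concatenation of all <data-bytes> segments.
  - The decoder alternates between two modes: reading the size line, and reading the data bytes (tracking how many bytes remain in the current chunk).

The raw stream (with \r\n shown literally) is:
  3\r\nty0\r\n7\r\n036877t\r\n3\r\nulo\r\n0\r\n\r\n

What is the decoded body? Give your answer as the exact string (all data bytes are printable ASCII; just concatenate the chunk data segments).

Answer: ty0036877tulo

Derivation:
Chunk 1: stream[0..1]='3' size=0x3=3, data at stream[3..6]='ty0' -> body[0..3], body so far='ty0'
Chunk 2: stream[8..9]='7' size=0x7=7, data at stream[11..18]='036877t' -> body[3..10], body so far='ty0036877t'
Chunk 3: stream[20..21]='3' size=0x3=3, data at stream[23..26]='ulo' -> body[10..13], body so far='ty0036877tulo'
Chunk 4: stream[28..29]='0' size=0 (terminator). Final body='ty0036877tulo' (13 bytes)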